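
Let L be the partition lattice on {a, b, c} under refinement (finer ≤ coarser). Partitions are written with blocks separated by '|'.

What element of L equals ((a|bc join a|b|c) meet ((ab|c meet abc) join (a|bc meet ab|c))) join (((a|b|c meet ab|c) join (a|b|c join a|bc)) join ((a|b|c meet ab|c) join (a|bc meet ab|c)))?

a|bc ∨ a|b|c = a|bc
ab|c ∧ abc = ab|c
a|bc ∧ ab|c = a|b|c
ab|c ∨ a|b|c = ab|c
a|bc ∧ ab|c = a|b|c
a|b|c ∧ ab|c = a|b|c
a|b|c ∨ a|bc = a|bc
a|b|c ∨ a|bc = a|bc
a|b|c ∧ ab|c = a|b|c
a|bc ∧ ab|c = a|b|c
a|b|c ∨ a|b|c = a|b|c
a|bc ∨ a|b|c = a|bc
a|b|c ∨ a|bc = a|bc

a|bc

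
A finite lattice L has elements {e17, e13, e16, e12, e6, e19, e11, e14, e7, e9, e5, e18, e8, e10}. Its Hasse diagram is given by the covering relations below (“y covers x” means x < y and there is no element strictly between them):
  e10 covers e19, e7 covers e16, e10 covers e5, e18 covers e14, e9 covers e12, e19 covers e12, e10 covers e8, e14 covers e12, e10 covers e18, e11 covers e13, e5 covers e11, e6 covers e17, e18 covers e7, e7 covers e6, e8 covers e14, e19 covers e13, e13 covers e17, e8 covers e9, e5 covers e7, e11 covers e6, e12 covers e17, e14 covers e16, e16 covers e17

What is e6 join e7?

e7

Common upper bounds of {e6, e7}: e10, e18, e5, e7.
The least among these is e7.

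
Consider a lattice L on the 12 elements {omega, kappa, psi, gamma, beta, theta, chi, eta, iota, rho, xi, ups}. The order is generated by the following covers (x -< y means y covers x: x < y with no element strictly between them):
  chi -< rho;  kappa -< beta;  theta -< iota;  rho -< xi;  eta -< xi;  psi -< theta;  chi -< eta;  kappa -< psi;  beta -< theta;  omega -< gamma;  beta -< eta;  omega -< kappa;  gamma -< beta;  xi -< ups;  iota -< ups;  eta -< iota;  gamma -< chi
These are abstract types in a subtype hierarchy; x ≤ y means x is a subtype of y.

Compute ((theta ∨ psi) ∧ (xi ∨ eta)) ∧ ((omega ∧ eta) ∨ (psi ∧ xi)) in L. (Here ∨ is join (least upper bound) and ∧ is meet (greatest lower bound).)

theta ∨ psi = theta
xi ∨ eta = xi
theta ∧ xi = beta
omega ∧ eta = omega
psi ∧ xi = kappa
omega ∨ kappa = kappa
beta ∧ kappa = kappa

kappa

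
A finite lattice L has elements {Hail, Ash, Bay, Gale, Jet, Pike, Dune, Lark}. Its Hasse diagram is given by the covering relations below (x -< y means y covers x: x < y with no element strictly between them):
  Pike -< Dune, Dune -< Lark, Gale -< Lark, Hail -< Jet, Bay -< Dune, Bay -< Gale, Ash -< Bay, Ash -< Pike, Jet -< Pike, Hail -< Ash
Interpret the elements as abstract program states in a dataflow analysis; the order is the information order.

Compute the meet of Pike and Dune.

Pike

Common lower bounds of {Pike, Dune}: Ash, Hail, Jet, Pike.
The greatest among these is Pike.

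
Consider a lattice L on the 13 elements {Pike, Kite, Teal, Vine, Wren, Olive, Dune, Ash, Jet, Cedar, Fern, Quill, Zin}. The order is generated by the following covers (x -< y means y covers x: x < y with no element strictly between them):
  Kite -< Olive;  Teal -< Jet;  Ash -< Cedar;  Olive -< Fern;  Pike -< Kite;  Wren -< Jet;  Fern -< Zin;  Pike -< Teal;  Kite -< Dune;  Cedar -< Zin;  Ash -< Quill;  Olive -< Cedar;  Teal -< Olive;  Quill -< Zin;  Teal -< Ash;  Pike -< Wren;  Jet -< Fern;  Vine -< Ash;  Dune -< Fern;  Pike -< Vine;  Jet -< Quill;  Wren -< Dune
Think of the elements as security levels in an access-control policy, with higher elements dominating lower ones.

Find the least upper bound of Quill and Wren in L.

Quill

Common upper bounds of {Quill, Wren}: Quill, Zin.
The least among these is Quill.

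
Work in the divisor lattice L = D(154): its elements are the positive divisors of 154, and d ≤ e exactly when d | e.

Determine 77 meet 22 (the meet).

In the divisibility order, the meet is the greatest common divisor: gcd(77, 22) = 11.

11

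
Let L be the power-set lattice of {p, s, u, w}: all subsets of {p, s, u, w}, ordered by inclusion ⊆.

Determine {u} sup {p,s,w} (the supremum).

{p,s,u,w}

Under ⊆, join is union: {u} ∪ {p,s,w} = {p,s,u,w}.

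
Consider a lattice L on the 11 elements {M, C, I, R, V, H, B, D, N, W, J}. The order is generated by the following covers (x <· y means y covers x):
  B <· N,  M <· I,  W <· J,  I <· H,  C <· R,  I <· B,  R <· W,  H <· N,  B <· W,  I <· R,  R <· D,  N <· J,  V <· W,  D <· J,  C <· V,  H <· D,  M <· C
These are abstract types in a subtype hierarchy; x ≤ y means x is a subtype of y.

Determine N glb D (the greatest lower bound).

Common lower bounds of {N, D}: H, I, M.
The greatest among these is H.

H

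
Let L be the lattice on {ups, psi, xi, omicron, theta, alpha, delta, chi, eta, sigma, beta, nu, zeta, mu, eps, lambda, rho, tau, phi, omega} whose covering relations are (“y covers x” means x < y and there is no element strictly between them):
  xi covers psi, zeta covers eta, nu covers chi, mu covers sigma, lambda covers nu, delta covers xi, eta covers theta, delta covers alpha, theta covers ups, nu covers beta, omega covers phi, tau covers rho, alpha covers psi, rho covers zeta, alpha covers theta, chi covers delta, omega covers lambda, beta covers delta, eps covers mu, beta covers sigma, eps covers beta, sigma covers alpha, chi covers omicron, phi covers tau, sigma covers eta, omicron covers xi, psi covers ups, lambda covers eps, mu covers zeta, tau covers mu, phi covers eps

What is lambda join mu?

lambda

Common upper bounds of {lambda, mu}: lambda, omega.
The least among these is lambda.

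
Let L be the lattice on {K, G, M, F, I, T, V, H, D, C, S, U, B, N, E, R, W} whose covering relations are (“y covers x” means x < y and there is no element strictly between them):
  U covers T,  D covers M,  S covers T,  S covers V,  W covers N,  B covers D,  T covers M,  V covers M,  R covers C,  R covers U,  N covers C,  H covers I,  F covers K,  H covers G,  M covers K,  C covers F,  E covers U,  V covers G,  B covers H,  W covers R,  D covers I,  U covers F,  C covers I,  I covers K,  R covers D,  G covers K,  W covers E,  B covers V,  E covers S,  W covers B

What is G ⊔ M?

Common upper bounds of {G, M}: B, E, S, V, W.
The least among these is V.

V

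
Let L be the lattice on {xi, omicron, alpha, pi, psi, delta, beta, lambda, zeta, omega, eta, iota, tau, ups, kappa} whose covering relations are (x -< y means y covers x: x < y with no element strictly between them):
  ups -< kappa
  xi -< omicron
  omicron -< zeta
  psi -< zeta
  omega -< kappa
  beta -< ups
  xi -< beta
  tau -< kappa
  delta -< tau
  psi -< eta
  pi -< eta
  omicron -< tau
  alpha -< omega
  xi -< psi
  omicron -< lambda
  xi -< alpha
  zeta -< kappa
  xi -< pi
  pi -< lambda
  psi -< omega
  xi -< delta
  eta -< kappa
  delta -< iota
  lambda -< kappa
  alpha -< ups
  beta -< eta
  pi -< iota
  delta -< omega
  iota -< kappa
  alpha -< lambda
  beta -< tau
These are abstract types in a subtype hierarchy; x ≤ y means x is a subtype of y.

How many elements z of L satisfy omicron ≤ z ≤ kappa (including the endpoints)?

The interval [omicron, kappa] = {kappa, lambda, omicron, tau, zeta}, which has 5 elements.

5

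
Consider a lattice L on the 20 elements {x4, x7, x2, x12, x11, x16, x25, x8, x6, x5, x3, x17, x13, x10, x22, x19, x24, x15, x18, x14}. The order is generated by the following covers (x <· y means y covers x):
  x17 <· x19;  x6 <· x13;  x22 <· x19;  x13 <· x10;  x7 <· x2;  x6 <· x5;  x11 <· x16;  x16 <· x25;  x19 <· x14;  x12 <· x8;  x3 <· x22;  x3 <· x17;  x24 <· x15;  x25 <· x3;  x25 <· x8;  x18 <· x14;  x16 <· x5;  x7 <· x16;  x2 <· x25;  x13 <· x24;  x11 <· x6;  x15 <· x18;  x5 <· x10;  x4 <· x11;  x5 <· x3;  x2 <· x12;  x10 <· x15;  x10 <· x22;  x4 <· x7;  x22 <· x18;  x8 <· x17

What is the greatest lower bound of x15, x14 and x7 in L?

Common lower bounds of {x15, x14, x7}: x4, x7.
The greatest among these is x7.

x7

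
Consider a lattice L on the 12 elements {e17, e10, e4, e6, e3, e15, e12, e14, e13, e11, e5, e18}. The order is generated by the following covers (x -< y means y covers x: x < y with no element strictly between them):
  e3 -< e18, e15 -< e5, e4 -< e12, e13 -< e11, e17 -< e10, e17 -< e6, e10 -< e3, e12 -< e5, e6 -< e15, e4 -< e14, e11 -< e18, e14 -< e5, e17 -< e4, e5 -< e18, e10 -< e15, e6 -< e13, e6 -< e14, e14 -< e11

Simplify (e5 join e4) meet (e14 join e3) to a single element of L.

e5 ∨ e4 = e5
e14 ∨ e3 = e18
e5 ∧ e18 = e5

e5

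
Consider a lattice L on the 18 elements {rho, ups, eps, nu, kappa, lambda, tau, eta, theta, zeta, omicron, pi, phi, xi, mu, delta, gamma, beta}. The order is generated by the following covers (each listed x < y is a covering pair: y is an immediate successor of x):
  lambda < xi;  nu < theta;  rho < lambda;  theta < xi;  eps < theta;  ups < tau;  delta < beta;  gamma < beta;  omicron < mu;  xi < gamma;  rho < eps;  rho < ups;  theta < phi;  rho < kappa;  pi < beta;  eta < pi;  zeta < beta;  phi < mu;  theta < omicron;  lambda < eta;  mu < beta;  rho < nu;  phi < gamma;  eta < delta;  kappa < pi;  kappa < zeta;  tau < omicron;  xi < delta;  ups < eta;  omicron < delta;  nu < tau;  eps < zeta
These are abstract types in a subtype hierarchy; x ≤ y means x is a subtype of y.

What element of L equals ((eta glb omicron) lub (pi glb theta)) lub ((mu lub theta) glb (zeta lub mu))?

eta ∧ omicron = ups
pi ∧ theta = rho
ups ∨ rho = ups
mu ∨ theta = mu
zeta ∨ mu = beta
mu ∧ beta = mu
ups ∨ mu = mu

mu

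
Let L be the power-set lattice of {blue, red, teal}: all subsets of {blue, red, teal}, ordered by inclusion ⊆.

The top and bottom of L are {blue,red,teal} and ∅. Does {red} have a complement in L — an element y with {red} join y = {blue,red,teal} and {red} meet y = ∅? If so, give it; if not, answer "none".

{blue,teal}

Need y with {red} ∨ y = {blue,red,teal} and {red} ∧ y = ∅.
Checking each element gives: {blue,teal}.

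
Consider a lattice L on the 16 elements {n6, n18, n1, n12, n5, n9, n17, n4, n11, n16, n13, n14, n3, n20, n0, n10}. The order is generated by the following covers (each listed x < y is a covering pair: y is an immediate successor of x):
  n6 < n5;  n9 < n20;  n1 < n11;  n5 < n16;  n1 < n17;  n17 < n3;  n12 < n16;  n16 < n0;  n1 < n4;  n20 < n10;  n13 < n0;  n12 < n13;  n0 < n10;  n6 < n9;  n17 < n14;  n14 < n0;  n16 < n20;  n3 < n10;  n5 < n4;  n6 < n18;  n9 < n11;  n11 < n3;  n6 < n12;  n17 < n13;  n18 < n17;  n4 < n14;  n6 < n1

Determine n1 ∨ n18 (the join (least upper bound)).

n17

Common upper bounds of {n1, n18}: n0, n10, n13, n14, n17, n3.
The least among these is n17.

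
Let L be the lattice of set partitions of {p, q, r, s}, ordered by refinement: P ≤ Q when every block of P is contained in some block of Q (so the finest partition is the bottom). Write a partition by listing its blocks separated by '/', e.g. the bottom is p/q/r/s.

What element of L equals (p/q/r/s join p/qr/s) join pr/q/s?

p/q/r/s ∨ p/qr/s = p/qr/s
p/qr/s ∨ pr/q/s = pqr/s

pqr/s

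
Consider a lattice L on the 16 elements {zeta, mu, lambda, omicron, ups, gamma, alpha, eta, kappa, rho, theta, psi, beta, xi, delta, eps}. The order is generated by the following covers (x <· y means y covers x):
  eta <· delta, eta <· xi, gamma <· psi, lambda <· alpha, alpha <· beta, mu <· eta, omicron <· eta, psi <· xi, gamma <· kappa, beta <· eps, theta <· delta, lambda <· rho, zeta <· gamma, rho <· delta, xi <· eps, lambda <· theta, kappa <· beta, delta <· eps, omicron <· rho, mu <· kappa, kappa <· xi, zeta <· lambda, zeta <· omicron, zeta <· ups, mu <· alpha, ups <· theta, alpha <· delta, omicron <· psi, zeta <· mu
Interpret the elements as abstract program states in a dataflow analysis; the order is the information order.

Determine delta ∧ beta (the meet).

alpha

Common lower bounds of {delta, beta}: alpha, lambda, mu, zeta.
The greatest among these is alpha.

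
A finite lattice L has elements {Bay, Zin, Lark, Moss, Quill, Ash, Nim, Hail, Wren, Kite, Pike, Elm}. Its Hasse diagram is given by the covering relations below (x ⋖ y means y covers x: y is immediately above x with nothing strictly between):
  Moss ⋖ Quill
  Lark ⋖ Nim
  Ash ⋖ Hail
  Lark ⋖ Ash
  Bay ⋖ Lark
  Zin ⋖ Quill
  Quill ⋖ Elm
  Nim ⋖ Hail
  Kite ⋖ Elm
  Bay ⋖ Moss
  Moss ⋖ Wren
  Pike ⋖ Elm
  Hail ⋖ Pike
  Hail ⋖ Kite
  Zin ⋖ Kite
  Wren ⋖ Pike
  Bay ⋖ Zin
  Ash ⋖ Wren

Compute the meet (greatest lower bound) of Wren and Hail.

Common lower bounds of {Wren, Hail}: Ash, Bay, Lark.
The greatest among these is Ash.

Ash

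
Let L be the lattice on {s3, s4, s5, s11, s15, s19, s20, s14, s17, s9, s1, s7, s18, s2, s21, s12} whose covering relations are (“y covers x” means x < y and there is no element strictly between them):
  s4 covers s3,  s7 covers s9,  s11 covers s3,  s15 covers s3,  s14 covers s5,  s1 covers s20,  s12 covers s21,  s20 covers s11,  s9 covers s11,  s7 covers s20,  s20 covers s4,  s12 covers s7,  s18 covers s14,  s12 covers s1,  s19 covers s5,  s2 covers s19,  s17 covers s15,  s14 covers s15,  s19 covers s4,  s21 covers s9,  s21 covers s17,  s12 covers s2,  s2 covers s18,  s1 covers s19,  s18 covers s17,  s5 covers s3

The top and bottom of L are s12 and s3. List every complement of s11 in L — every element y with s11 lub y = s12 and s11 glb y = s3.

s14, s18, s2

Need y with s11 ∨ y = s12 and s11 ∧ y = s3.
Checking each element gives: s14, s18, s2.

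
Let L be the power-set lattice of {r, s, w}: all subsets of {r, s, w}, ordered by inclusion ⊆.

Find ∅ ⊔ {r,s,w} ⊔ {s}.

Common upper bounds of {∅, {r,s,w}, {s}}: {r,s,w}.
The least among these is {r,s,w}.

{r,s,w}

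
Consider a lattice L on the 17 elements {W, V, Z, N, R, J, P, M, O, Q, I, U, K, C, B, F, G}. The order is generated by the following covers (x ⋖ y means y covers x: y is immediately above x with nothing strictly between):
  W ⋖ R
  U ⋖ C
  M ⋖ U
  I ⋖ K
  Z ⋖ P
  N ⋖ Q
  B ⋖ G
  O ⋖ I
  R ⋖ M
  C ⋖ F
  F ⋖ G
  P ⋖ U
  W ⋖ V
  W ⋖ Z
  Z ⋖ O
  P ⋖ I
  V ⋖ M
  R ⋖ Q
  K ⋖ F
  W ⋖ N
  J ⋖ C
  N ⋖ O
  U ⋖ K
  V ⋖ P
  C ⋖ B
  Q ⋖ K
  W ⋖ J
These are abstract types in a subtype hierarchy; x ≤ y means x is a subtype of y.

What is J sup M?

C

Common upper bounds of {J, M}: B, C, F, G.
The least among these is C.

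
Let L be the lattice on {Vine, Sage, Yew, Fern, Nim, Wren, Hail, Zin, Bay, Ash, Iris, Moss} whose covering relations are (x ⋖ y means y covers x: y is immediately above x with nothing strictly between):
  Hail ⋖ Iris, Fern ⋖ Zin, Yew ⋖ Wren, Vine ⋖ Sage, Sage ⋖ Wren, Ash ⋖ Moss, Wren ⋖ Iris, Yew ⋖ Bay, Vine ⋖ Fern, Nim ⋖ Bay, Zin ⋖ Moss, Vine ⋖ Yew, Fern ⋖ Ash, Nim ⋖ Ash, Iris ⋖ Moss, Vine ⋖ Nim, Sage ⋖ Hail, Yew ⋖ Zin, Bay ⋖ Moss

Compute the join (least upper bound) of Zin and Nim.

Moss

Common upper bounds of {Zin, Nim}: Moss.
The least among these is Moss.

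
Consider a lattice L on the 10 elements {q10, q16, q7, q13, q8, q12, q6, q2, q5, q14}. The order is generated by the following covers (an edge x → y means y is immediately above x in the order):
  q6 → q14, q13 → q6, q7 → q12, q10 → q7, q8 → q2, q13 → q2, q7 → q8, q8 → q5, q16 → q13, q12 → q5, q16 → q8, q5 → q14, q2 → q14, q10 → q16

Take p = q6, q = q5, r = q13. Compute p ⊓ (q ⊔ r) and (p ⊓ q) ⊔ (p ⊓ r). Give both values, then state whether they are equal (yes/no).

q ⊔ r = q14, so p ⊓ (q ⊔ r) = q6 ⊓ q14 = q6.
p ⊓ q = q16 and p ⊓ r = q13, so (p ⊓ q) ⊔ (p ⊓ r) = q16 ⊔ q13 = q13.
Equal: no.

q6; q13; no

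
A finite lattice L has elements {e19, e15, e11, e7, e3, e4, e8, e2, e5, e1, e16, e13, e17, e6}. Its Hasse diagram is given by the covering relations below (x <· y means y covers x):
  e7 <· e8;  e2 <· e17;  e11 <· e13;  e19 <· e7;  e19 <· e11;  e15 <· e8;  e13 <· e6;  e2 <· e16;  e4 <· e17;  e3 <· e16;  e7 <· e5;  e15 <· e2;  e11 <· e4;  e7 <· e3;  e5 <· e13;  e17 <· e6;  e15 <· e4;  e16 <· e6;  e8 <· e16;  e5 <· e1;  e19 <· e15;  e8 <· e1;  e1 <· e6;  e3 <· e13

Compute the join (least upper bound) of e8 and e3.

Common upper bounds of {e8, e3}: e16, e6.
The least among these is e16.

e16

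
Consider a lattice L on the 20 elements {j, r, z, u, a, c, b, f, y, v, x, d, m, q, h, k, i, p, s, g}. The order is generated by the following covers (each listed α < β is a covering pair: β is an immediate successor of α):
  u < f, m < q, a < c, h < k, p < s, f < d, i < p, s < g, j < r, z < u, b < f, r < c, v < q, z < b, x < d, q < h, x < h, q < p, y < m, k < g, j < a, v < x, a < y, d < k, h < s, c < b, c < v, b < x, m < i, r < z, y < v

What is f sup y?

d

Common upper bounds of {f, y}: d, g, k.
The least among these is d.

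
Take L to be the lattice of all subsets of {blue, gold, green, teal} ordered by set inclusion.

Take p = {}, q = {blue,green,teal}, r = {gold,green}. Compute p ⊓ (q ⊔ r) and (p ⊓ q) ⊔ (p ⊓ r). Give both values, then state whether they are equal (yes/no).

{}; {}; yes

q ⊔ r = {blue,gold,green,teal}, so p ⊓ (q ⊔ r) = {} ⊓ {blue,gold,green,teal} = {}.
p ⊓ q = {} and p ⊓ r = {}, so (p ⊓ q) ⊔ (p ⊓ r) = {} ⊔ {} = {}.
Equal: yes.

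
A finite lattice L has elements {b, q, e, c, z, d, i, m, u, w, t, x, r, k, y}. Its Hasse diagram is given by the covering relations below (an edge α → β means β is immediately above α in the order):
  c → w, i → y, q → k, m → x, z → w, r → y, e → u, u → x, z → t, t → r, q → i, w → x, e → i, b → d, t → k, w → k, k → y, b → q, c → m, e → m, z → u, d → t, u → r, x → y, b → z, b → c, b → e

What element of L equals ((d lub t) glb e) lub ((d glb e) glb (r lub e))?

b

d ∨ t = t
t ∧ e = b
d ∧ e = b
r ∨ e = r
b ∧ r = b
b ∨ b = b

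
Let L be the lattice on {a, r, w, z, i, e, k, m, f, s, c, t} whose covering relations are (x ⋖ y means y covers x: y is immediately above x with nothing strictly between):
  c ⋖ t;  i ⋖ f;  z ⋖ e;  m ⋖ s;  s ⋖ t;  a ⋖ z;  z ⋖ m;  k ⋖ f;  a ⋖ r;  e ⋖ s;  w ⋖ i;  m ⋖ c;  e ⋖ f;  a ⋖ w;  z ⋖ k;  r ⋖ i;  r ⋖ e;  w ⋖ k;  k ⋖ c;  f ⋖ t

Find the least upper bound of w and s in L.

Common upper bounds of {w, s}: t.
The least among these is t.

t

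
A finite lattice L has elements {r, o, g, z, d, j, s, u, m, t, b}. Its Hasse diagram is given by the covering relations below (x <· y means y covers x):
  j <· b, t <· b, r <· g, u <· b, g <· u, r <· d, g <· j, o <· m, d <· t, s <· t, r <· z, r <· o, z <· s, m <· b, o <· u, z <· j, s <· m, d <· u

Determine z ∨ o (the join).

m

Common upper bounds of {z, o}: b, m.
The least among these is m.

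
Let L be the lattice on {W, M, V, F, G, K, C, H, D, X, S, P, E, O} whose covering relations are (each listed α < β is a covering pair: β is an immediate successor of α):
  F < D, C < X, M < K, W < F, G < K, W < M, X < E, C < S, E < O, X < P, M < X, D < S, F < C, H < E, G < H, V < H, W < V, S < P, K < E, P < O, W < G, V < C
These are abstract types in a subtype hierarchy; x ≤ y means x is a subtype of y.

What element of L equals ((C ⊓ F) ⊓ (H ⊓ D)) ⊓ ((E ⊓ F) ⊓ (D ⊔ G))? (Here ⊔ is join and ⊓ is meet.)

W

C ∧ F = F
H ∧ D = W
F ∧ W = W
E ∧ F = F
D ∨ G = O
F ∧ O = F
W ∧ F = W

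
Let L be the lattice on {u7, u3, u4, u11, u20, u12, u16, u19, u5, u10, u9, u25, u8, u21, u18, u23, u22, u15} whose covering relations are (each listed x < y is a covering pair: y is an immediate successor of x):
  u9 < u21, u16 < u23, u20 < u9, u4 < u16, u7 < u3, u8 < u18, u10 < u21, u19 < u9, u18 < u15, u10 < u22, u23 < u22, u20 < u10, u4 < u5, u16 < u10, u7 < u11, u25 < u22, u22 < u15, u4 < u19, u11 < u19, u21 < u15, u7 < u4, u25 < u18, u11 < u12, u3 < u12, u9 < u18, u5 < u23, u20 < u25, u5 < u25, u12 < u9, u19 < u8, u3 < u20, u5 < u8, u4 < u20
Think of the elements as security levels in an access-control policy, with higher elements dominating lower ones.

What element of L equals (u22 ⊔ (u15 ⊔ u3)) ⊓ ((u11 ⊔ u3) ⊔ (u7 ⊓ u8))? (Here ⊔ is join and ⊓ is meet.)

u12

u15 ∨ u3 = u15
u22 ∨ u15 = u15
u11 ∨ u3 = u12
u7 ∧ u8 = u7
u12 ∨ u7 = u12
u15 ∧ u12 = u12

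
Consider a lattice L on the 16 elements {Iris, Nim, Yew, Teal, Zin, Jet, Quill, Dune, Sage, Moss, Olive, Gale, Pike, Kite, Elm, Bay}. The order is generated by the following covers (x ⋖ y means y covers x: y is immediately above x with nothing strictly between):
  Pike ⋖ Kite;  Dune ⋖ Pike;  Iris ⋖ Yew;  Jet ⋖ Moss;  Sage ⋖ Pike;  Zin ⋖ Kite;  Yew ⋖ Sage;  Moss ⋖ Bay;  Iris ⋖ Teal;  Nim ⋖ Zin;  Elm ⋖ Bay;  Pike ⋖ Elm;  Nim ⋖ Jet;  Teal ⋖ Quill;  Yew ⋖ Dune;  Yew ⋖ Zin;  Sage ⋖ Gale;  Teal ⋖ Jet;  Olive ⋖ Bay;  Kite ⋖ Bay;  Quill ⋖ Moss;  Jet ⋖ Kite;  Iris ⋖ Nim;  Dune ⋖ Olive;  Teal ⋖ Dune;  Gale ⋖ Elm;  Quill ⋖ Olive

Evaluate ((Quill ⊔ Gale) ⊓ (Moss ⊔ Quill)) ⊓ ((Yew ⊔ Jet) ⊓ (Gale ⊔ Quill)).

Quill ∨ Gale = Bay
Moss ∨ Quill = Moss
Bay ∧ Moss = Moss
Yew ∨ Jet = Kite
Gale ∨ Quill = Bay
Kite ∧ Bay = Kite
Moss ∧ Kite = Jet

Jet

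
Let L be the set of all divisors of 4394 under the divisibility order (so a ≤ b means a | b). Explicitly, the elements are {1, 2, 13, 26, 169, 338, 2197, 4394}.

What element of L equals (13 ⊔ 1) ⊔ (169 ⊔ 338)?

338

13 ∨ 1 = 13
169 ∨ 338 = 338
13 ∨ 338 = 338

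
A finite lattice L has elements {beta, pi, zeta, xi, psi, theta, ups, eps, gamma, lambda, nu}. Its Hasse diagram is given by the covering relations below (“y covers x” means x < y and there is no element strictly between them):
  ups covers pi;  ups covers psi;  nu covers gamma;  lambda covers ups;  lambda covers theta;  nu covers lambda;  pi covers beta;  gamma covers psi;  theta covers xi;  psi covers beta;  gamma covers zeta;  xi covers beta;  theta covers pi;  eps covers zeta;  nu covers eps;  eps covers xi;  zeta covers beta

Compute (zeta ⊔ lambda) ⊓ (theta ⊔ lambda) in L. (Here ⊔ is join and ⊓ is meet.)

zeta ∨ lambda = nu
theta ∨ lambda = lambda
nu ∧ lambda = lambda

lambda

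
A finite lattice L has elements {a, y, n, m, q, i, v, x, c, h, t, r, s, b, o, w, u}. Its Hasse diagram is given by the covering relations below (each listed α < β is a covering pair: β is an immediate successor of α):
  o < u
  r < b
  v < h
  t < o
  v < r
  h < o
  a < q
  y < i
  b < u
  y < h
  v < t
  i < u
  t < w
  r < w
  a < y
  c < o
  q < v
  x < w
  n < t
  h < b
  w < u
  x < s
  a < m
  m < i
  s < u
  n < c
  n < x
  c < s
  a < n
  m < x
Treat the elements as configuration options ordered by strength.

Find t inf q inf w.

q

Common lower bounds of {t, q, w}: a, q.
The greatest among these is q.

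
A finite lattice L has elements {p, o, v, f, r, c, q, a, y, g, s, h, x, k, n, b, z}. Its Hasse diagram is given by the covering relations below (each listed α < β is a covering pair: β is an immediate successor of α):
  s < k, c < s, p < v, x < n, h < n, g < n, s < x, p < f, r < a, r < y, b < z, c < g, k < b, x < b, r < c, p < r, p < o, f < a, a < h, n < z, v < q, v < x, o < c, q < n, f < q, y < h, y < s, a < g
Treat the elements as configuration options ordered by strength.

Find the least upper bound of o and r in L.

Common upper bounds of {o, r}: b, c, g, k, n, s, x, z.
The least among these is c.

c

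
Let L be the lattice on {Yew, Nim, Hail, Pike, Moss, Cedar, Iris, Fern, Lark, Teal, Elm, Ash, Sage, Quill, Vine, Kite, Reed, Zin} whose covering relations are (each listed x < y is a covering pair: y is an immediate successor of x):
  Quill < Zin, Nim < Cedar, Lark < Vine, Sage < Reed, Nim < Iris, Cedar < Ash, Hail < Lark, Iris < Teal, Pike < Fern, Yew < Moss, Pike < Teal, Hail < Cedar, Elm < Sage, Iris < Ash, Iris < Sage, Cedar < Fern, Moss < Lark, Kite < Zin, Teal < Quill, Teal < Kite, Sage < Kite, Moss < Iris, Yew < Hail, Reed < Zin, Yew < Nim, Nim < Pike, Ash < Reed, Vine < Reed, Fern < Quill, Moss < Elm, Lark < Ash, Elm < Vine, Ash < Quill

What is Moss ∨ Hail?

Lark

Common upper bounds of {Moss, Hail}: Ash, Lark, Quill, Reed, Vine, Zin.
The least among these is Lark.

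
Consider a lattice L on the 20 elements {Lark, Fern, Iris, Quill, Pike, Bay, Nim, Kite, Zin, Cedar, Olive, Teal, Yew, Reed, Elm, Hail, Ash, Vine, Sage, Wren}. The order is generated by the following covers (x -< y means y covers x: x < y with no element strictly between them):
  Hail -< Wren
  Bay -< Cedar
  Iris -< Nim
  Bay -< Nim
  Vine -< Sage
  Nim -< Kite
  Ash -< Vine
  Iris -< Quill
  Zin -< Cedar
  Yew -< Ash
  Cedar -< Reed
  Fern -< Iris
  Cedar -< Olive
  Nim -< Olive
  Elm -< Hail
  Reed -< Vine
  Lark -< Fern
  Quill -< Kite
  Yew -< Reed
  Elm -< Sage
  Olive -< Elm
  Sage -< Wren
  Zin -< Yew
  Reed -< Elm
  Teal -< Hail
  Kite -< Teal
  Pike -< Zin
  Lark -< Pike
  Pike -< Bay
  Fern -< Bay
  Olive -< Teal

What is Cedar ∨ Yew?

Reed

Common upper bounds of {Cedar, Yew}: Elm, Hail, Reed, Sage, Vine, Wren.
The least among these is Reed.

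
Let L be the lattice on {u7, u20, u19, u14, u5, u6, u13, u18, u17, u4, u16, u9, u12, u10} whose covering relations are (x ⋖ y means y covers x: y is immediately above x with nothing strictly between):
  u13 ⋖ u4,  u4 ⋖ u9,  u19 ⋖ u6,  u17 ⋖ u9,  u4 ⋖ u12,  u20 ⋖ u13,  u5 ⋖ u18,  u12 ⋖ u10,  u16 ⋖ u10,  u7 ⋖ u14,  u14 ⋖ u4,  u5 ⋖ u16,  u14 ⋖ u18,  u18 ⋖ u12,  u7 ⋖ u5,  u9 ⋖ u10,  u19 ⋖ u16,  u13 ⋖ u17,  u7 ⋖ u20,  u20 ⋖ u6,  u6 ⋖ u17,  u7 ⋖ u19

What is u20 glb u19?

u7

Common lower bounds of {u20, u19}: u7.
The greatest among these is u7.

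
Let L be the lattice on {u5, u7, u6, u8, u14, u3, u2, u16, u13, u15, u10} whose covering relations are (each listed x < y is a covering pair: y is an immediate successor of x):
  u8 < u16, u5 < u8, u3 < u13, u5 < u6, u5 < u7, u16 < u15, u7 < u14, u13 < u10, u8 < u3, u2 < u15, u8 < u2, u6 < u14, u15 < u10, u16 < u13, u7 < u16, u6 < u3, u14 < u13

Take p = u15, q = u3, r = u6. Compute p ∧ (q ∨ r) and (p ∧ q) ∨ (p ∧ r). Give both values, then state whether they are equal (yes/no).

u8; u8; yes

q ∨ r = u3, so p ∧ (q ∨ r) = u15 ∧ u3 = u8.
p ∧ q = u8 and p ∧ r = u5, so (p ∧ q) ∨ (p ∧ r) = u8 ∨ u5 = u8.
Equal: yes.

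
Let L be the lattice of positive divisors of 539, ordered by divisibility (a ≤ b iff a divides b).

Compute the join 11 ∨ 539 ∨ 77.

539

In the divisibility order, the join is the least common multiple: lcm(11, 539, 77) = 539.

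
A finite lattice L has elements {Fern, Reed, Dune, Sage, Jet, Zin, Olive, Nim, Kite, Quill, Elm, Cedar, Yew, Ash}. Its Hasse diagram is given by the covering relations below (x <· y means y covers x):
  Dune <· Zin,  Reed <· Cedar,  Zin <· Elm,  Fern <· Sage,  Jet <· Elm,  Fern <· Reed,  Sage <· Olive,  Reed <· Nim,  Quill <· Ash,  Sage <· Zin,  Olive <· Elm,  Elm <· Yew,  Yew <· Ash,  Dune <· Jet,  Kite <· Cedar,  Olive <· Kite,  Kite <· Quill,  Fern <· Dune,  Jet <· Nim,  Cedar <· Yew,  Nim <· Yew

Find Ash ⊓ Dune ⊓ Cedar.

Fern

Common lower bounds of {Ash, Dune, Cedar}: Fern.
The greatest among these is Fern.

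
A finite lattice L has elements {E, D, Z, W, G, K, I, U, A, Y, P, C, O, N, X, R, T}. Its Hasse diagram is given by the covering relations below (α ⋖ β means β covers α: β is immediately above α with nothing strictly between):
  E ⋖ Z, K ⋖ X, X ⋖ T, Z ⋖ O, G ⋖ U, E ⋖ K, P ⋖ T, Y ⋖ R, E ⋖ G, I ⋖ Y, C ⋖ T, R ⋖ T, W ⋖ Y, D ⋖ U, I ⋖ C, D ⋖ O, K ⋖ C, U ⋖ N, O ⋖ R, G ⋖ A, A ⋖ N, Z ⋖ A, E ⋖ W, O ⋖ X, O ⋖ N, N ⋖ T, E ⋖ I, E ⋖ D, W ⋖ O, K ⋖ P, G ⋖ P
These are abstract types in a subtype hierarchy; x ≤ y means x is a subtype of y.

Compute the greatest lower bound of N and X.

O

Common lower bounds of {N, X}: D, E, O, W, Z.
The greatest among these is O.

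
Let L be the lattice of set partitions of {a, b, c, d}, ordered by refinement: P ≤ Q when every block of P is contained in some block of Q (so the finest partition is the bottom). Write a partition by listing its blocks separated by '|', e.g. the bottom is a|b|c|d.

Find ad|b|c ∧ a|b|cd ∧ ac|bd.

a|b|c|d

Common lower bounds of {ad|b|c, a|b|cd, ac|bd}: a|b|c|d.
The greatest among these is a|b|c|d.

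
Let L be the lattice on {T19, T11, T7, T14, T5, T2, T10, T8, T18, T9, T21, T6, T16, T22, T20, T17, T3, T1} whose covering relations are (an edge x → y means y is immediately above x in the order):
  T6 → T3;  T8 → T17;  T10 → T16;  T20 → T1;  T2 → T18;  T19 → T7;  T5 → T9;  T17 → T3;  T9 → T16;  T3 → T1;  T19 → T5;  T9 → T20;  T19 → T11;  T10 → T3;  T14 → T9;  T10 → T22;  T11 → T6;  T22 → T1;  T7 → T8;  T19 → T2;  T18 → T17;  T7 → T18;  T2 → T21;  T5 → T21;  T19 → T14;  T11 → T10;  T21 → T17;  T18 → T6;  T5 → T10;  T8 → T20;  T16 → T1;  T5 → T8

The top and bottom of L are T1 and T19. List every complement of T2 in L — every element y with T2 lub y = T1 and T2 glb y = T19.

T14, T16, T20, T22, T9

Need y with T2 ∨ y = T1 and T2 ∧ y = T19.
Checking each element gives: T14, T16, T20, T22, T9.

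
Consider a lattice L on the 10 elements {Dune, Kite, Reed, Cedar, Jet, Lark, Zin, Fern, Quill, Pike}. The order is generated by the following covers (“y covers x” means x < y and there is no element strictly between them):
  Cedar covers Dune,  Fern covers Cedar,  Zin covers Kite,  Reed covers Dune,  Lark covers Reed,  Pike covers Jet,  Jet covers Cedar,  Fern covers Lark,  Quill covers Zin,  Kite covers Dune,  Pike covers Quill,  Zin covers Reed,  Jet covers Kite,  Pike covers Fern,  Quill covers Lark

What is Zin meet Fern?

Reed

Common lower bounds of {Zin, Fern}: Dune, Reed.
The greatest among these is Reed.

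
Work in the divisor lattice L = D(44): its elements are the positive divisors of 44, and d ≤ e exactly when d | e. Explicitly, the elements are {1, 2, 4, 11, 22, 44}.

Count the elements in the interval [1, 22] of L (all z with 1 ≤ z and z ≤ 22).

4

The interval [1, 22] = {1, 11, 2, 22}, which has 4 elements.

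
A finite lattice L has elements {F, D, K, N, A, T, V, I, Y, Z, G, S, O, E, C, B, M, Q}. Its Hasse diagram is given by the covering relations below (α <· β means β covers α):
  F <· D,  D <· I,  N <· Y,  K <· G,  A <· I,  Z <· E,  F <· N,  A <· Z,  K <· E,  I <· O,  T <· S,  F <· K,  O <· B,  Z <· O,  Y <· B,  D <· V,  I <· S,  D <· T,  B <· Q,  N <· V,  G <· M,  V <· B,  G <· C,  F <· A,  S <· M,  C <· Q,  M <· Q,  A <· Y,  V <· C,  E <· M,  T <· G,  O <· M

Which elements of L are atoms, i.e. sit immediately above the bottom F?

The atoms are exactly the elements that cover F: A, D, K, N.

A, D, K, N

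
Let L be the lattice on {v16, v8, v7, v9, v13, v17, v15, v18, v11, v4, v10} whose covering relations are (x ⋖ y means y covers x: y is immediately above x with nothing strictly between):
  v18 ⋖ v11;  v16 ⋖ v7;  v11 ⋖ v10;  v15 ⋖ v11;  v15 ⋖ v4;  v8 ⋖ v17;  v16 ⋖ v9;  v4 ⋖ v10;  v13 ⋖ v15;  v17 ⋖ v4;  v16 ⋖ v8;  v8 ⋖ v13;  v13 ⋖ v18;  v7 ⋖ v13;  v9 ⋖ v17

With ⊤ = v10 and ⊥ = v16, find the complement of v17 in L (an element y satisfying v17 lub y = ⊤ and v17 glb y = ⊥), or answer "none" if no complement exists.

none

For every candidate y, either v17 ∨ y ≠ v10 or v17 ∧ y ≠ v16; no complement exists.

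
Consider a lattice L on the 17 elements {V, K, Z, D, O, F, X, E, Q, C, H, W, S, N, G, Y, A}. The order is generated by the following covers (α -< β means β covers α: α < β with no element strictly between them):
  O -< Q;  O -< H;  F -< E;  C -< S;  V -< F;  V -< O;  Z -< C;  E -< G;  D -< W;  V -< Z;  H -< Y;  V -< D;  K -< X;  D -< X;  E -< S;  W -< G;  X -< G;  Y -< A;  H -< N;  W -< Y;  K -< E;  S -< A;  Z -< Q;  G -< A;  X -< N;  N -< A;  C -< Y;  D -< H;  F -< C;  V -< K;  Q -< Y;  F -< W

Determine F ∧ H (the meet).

Common lower bounds of {F, H}: V.
The greatest among these is V.

V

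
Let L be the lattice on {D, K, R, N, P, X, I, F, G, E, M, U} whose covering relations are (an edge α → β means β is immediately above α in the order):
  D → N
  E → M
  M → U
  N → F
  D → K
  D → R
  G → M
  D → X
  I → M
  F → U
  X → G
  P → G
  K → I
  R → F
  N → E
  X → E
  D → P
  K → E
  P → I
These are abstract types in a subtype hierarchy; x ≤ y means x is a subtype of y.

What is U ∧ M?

M

Common lower bounds of {U, M}: D, E, G, I, K, M, N, P, X.
The greatest among these is M.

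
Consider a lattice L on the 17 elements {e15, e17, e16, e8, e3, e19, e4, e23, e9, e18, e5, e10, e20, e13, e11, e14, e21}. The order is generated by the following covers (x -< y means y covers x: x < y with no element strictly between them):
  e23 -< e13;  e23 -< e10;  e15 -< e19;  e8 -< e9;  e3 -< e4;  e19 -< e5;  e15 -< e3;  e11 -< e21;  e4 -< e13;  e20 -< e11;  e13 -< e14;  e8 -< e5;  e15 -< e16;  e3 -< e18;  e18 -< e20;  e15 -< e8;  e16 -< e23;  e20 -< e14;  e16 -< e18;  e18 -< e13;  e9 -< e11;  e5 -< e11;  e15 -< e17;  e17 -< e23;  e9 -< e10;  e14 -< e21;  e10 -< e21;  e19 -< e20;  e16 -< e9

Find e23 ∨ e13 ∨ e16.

Common upper bounds of {e23, e13, e16}: e13, e14, e21.
The least among these is e13.

e13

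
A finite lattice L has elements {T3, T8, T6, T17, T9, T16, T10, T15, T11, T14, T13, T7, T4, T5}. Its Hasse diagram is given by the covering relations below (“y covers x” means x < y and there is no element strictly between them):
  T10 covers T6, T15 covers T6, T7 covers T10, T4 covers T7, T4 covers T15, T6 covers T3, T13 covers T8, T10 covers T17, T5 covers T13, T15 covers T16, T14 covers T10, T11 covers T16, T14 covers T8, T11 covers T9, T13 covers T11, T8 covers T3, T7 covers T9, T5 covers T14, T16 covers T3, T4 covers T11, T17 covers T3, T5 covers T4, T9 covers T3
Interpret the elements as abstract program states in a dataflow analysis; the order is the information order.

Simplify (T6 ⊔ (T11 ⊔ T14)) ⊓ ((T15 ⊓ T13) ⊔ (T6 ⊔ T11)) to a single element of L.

T4

T11 ∨ T14 = T5
T6 ∨ T5 = T5
T15 ∧ T13 = T16
T6 ∨ T11 = T4
T16 ∨ T4 = T4
T5 ∧ T4 = T4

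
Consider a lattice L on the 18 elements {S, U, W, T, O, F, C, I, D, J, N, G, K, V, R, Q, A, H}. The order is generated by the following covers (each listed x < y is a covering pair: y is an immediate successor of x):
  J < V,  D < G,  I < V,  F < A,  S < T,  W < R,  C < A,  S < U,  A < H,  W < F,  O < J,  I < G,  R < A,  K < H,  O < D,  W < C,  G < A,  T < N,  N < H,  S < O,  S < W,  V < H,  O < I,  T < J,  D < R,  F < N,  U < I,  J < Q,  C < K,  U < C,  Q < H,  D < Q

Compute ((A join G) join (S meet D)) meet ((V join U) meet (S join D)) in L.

O

A ∨ G = A
S ∧ D = S
A ∨ S = A
V ∨ U = V
S ∨ D = D
V ∧ D = O
A ∧ O = O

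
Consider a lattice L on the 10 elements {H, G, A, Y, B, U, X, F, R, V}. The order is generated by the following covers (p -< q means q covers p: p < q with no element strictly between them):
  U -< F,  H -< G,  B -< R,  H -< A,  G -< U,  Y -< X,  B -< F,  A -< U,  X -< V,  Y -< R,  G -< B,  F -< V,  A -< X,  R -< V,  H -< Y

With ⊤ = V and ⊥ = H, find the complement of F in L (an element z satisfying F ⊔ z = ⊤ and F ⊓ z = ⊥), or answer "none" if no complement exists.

Need z with F ∨ z = V and F ∧ z = H.
Checking each element gives: Y.

Y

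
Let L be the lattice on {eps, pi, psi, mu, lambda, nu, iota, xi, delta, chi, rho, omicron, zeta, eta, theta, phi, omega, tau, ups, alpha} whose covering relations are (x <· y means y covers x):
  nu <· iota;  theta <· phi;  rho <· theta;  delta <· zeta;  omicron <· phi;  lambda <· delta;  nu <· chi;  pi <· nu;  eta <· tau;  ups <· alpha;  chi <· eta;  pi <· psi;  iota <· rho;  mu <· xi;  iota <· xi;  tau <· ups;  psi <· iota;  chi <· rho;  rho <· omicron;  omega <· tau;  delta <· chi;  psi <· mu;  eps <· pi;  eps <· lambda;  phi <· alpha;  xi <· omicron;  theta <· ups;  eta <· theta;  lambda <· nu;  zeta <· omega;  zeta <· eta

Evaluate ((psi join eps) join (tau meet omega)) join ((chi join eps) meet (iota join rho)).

ups

psi ∨ eps = psi
tau ∧ omega = omega
psi ∨ omega = ups
chi ∨ eps = chi
iota ∨ rho = rho
chi ∧ rho = chi
ups ∨ chi = ups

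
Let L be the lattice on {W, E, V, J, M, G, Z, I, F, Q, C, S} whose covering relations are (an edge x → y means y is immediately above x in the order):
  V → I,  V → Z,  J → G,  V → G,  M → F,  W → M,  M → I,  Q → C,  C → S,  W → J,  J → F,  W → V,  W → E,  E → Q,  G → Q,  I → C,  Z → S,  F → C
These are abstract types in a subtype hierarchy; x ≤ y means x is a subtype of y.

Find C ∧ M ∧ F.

M

Common lower bounds of {C, M, F}: M, W.
The greatest among these is M.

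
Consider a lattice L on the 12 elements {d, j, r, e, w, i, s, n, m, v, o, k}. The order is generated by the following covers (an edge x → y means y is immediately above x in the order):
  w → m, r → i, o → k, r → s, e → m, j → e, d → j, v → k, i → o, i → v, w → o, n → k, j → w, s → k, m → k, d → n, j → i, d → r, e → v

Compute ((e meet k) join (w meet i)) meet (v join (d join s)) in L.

e ∧ k = e
w ∧ i = j
e ∨ j = e
d ∨ s = s
v ∨ s = k
e ∧ k = e

e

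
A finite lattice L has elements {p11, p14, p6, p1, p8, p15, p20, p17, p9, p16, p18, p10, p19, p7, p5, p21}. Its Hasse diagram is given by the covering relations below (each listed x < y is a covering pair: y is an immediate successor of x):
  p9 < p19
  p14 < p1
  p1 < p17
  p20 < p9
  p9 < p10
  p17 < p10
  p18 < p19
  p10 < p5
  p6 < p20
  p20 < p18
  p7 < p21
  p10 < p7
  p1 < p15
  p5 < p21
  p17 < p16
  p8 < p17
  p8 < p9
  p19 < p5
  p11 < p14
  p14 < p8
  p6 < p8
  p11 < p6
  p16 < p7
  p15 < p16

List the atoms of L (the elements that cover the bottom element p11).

The atoms are exactly the elements that cover p11: p14, p6.

p14, p6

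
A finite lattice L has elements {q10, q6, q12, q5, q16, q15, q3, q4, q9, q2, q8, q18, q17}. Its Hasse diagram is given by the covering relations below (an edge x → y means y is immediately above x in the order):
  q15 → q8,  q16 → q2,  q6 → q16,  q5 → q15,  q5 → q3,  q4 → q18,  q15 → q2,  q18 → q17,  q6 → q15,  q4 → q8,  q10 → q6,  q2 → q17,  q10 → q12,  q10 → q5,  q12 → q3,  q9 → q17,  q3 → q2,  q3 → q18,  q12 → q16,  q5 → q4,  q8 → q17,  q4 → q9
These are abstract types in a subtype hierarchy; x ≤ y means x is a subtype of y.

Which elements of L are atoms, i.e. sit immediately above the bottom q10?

q12, q5, q6

The atoms are exactly the elements that cover q10: q12, q5, q6.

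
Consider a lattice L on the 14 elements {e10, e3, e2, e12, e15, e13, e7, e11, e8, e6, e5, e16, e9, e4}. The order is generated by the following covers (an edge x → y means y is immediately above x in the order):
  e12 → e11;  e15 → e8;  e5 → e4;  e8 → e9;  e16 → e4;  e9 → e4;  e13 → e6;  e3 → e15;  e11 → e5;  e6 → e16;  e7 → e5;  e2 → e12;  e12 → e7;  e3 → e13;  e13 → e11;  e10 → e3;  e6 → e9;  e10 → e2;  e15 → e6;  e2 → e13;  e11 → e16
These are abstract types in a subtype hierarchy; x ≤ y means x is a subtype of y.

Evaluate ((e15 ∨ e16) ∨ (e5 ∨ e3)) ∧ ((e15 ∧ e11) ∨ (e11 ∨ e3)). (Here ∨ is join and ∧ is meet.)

e15 ∨ e16 = e16
e5 ∨ e3 = e5
e16 ∨ e5 = e4
e15 ∧ e11 = e3
e11 ∨ e3 = e11
e3 ∨ e11 = e11
e4 ∧ e11 = e11

e11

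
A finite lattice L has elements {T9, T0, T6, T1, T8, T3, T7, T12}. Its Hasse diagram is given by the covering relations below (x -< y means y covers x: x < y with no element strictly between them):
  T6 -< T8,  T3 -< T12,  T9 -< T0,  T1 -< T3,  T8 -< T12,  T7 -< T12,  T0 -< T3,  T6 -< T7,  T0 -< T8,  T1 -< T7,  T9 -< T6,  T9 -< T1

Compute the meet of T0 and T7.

Common lower bounds of {T0, T7}: T9.
The greatest among these is T9.

T9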